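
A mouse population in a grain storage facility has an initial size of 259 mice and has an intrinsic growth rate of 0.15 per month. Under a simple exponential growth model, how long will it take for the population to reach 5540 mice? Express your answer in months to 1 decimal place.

20.4 months

Set N₀·e^(rt) = 5540: e^(0.15·t) = 5540/259 = 21.39.
0.15·t = ln(21.39) = 3.0629, so t = 3.0629/0.15 = 20.419.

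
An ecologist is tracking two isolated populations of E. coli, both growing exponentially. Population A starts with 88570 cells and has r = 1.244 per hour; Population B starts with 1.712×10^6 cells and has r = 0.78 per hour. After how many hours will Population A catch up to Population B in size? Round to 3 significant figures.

Set 88570·e^(1.244t) = 1.712×10^6·e^(0.78t).
e^((1.244 − 0.78)t) = 1.712×10^6/88570 → e^(0.464·t) = 19.329.
0.464·t = ln(19.329) = 2.9616, so t = 2.9616/0.464 = 6.3828.

6.38 hours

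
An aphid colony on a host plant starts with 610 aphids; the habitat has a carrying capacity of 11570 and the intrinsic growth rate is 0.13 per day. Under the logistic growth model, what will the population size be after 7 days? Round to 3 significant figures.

A = (K − N₀)/N₀ = (11570 − 610)/610 = 17.967.
N(t) = K/(1 + A·e^(−rt)) = 11570/(1 + 17.967×e^(−0.13×7)).
e^(−0.91) = 0.40252; denominator = 1 + 17.967×0.40252 = 8.2322.
N = 11570/8.2322 = 1405.45.

1410 aphids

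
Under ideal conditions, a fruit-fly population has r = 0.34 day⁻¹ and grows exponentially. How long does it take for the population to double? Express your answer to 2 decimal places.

Doubling time t_d = ln(2)/r = 0.6931/0.34 = 2.0387.

2.04 days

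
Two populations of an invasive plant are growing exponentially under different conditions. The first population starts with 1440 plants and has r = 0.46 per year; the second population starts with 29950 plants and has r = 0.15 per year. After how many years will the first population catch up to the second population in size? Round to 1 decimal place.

9.8 years

Set 1440·e^(0.46t) = 29950·e^(0.15t).
e^((0.46 − 0.15)t) = 29950/1440 → e^(0.31·t) = 20.799.
0.31·t = ln(20.799) = 3.0349, so t = 3.0349/0.31 = 9.79.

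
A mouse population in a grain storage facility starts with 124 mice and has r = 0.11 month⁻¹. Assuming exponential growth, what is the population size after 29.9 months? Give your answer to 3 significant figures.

3330 mice

N(t) = N₀·e^(rt) = 124 × e^(0.11×29.9) = 124 × e^3.289.
e^3.289 ≈ 26.816, so N ≈ 124 × 26.816 = 3325.19.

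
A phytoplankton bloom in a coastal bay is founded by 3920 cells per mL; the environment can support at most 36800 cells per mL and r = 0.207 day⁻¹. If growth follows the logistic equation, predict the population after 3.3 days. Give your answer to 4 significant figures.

7028 cells per mL

A = (K − N₀)/N₀ = (36800 − 3920)/3920 = 8.3878.
N(t) = K/(1 + A·e^(−rt)) = 36800/(1 + 8.3878×e^(−0.207×3.3)).
e^(−0.6831) = 0.50505; denominator = 1 + 8.3878×0.50505 = 5.2362.
N = 36800/5.2362 = 7027.96.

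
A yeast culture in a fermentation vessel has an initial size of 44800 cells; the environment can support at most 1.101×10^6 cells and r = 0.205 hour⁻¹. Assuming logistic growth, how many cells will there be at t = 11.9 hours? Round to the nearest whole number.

360284 cells

A = (K − N₀)/N₀ = (1.101×10^6 − 44800)/44800 = 23.576.
N(t) = K/(1 + A·e^(−rt)) = 1.101×10^6/(1 + 23.576×e^(−0.205×11.9)).
e^(−2.439) = 0.087204; denominator = 1 + 23.576×0.087204 = 3.0559.
N = 1.101×10^6/3.0559 = 360284.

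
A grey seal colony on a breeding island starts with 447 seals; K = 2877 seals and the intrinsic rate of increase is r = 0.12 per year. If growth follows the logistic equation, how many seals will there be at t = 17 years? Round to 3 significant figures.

A = (K − N₀)/N₀ = (2877 − 447)/447 = 5.4362.
N(t) = K/(1 + A·e^(−rt)) = 2877/(1 + 5.4362×e^(−0.12×17)).
e^(−2.04) = 0.13003; denominator = 1 + 5.4362×0.13003 = 1.7069.
N = 2877/1.7069 = 1685.54.

1690 seals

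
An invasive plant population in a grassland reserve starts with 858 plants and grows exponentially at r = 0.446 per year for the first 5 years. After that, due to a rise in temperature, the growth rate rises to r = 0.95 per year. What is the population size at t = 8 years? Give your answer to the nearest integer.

137944 plants

Phase 1: N(5) = 858·e^(0.446×5) = 858·e^2.23 = 7979.29.
Phase 2 runs for 8 − 5 = 3 years at r = 0.95.
N(8) = 7979.29·e^(0.95×3) = 7979.29·e^2.85 = 137944.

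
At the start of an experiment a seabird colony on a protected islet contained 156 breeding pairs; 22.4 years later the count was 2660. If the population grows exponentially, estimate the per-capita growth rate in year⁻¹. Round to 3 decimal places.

From N(t) = N₀·e^(rt): e^(r·22.4) = 2660/156 = 17.051.
r·22.4 = ln(17.051) = 2.8362, so r = 2.8362/22.4 = 0.12662.

0.127 per year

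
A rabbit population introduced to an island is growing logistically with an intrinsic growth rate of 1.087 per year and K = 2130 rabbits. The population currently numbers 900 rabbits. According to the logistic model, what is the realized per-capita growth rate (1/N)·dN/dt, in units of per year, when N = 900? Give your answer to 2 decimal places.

(1/N)·dN/dt = r(1 − N/K) = 1.087 × (1 − 900/2130).
= 1.087 × 0.57746 = 0.6277.

0.63 per year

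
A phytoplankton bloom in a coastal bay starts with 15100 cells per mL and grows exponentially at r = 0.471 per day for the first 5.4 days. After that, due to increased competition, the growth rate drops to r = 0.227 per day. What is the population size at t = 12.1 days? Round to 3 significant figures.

879000 cells per mL

Phase 1: N(5.4) = 15100·e^(0.471×5.4) = 15100·e^2.543 = 192115.
Phase 2 runs for 12.1 − 5.4 = 6.7 days at r = 0.227.
N(12.1) = 192115·e^(0.227×6.7) = 192115·e^1.521 = 879184.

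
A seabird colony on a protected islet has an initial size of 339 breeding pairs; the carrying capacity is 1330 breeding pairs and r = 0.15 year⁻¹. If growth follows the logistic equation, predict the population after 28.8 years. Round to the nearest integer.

A = (K − N₀)/N₀ = (1330 − 339)/339 = 2.9233.
N(t) = K/(1 + A·e^(−rt)) = 1330/(1 + 2.9233×e^(−0.15×28.8)).
e^(−4.32) = 0.0133; denominator = 1 + 2.9233×0.0133 = 1.0389.
N = 1330/1.0389 = 1280.23.

1280 breeding pairs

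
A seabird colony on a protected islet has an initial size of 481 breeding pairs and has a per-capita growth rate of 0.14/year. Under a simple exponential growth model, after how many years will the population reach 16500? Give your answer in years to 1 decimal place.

25.3 years

Set N₀·e^(rt) = 16500: e^(0.14·t) = 16500/481 = 34.304.
0.14·t = ln(34.304) = 3.5352, so t = 3.5352/0.14 = 25.252.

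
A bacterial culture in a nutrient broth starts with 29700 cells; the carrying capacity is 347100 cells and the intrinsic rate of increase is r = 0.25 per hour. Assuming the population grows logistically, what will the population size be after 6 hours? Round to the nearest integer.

A = (K − N₀)/N₀ = (347100 − 29700)/29700 = 10.687.
N(t) = K/(1 + A·e^(−rt)) = 347100/(1 + 10.687×e^(−0.25×6)).
e^(−1.5) = 0.22313; denominator = 1 + 10.687×0.22313 = 3.3846.
N = 347100/3.3846 = 102554.

102554 cells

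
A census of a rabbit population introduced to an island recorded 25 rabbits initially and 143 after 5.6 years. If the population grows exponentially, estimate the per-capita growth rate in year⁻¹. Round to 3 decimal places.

From N(t) = N₀·e^(rt): e^(r·5.6) = 143/25 = 5.72.
r·5.6 = ln(5.72) = 1.744, so r = 1.744/5.6 = 0.31142.

0.311 per year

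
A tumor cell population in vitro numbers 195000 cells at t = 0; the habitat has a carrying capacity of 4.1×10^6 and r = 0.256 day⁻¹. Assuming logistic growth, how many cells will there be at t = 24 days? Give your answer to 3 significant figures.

3930000 cells

A = (K − N₀)/N₀ = (4.1×10^6 − 195000)/195000 = 20.026.
N(t) = K/(1 + A·e^(−rt)) = 4.1×10^6/(1 + 20.026×e^(−0.256×24)).
e^(−6.144) = 0.0021463; denominator = 1 + 20.026×0.0021463 = 1.043.
N = 4.1×10^6/1.043 = 3.931038×10^6.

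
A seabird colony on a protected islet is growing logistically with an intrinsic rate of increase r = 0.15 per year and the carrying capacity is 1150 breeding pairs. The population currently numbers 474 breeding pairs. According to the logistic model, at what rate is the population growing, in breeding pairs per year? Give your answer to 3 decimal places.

dN/dt = rN(1 − N/K) = 0.15 × 474 × (1 − 474/1150).
1 − 474/1150 = 0.58783; dN/dt = 0.15 × 474 × 0.58783 = 41.794.

41.794 breeding pairs per year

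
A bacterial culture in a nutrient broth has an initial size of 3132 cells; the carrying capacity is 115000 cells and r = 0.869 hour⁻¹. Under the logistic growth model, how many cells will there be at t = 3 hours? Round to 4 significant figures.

A = (K − N₀)/N₀ = (115000 − 3132)/3132 = 35.718.
N(t) = K/(1 + A·e^(−rt)) = 115000/(1 + 35.718×e^(−0.869×3)).
e^(−2.607) = 0.073755; denominator = 1 + 35.718×0.073755 = 3.6344.
N = 115000/3.6344 = 31642.3.

31640 cells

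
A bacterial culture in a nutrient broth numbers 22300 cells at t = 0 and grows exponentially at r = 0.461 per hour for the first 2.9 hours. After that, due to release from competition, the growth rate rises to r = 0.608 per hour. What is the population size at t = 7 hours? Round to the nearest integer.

1026886 cells

Phase 1: N(2.9) = 22300·e^(0.461×2.9) = 22300·e^1.337 = 84901.1.
Phase 2 runs for 7 − 2.9 = 4.1 hours at r = 0.608.
N(7) = 84901.1·e^(0.608×4.1) = 84901.1·e^2.493 = 1.026886×10^6.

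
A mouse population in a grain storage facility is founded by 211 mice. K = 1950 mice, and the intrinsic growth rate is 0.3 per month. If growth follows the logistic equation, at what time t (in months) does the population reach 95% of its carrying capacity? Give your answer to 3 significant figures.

16.8 months

A = (K − N₀)/N₀ = (1950 − 211)/211 = 8.2417.
Solve 1950/(1 + 8.2417·e^(−0.3t)) = 1852.5: 1 + 8.2417·e^(−0.3t) = 1.0526, so e^(−0.3t) = 0.00638601.
−0.3·t = ln(0.00638601) = -5.0536, so t = 5.0536/0.3 = 16.845.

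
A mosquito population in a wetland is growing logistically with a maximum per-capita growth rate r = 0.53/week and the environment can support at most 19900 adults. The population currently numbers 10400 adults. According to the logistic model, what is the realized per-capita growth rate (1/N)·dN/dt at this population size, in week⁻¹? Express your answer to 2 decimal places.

0.25 per week

(1/N)·dN/dt = r(1 − N/K) = 0.53 × (1 − 10400/19900).
= 0.53 × 0.47739 = 0.25302.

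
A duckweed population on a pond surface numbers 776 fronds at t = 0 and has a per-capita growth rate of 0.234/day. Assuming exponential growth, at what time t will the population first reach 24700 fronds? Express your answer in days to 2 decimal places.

Set N₀·e^(rt) = 24700: e^(0.234·t) = 24700/776 = 31.83.
0.234·t = ln(31.83) = 3.4604, so t = 3.4604/0.234 = 14.788.

14.79 days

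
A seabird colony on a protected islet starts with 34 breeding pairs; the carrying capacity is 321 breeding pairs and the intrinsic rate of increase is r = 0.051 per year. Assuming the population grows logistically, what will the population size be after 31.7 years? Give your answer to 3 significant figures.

120 breeding pairs

A = (K − N₀)/N₀ = (321 − 34)/34 = 8.4412.
N(t) = K/(1 + A·e^(−rt)) = 321/(1 + 8.4412×e^(−0.051×31.7)).
e^(−1.617) = 0.19855; denominator = 1 + 8.4412×0.19855 = 2.676.
N = 321/2.676 = 119.954.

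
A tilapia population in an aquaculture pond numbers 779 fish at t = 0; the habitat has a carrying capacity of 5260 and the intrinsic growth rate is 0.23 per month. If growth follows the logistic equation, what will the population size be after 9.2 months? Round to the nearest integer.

A = (K − N₀)/N₀ = (5260 − 779)/779 = 5.7522.
N(t) = K/(1 + A·e^(−rt)) = 5260/(1 + 5.7522×e^(−0.23×9.2)).
e^(−2.116) = 0.12051; denominator = 1 + 5.7522×0.12051 = 1.6932.
N = 5260/1.6932 = 3106.51.

3107 fish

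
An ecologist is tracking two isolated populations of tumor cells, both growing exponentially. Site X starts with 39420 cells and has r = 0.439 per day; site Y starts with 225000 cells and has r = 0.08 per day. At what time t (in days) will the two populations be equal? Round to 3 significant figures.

4.85 days

Set 39420·e^(0.439t) = 225000·e^(0.08t).
e^((0.439 − 0.08)t) = 225000/39420 → e^(0.359·t) = 5.7078.
0.359·t = ln(5.7078) = 1.7418, so t = 1.7418/0.359 = 4.8519.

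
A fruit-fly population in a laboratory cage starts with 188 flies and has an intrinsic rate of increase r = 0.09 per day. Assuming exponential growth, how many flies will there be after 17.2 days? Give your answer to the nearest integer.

N(t) = N₀·e^(rt) = 188 × e^(0.09×17.2) = 188 × e^1.548.
e^1.548 ≈ 4.7021, so N ≈ 188 × 4.7021 = 883.987.

884 flies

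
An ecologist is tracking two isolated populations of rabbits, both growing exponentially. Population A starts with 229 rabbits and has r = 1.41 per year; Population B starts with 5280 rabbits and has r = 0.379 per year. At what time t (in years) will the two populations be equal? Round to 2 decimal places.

Set 229·e^(1.41t) = 5280·e^(0.379t).
e^((1.41 − 0.379)t) = 5280/229 → e^(1.031·t) = 23.057.
1.031·t = ln(23.057) = 3.138, so t = 3.138/1.031 = 3.0436.

3.04 years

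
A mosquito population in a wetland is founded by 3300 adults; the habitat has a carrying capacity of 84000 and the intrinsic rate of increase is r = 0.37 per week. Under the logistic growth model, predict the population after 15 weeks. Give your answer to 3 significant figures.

A = (K − N₀)/N₀ = (84000 − 3300)/3300 = 24.455.
N(t) = K/(1 + A·e^(−rt)) = 84000/(1 + 24.455×e^(−0.37×15)).
e^(−5.55) = 0.0038875; denominator = 1 + 24.455×0.0038875 = 1.0951.
N = 84000/1.0951 = 76707.7.

76700 adults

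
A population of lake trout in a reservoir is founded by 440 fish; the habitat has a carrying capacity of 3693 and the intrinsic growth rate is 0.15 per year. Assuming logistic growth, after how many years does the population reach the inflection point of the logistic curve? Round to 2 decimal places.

13.34 years

Logistic growth is fastest at N = K/2 = 1846.5.
A = (K − N₀)/N₀ = 7.3932. Set K/(1 + A·e^(−rt)) = K/2 → A·e^(−rt) = 1.
e^(−0.15t) = 1/7.3932 = 0.13526, so t = ln(7.3932)/0.15 = 2.0006/0.15 = 13.337.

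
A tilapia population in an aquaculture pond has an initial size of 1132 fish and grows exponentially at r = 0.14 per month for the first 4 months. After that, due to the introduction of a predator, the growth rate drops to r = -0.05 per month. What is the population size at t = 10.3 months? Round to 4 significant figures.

Phase 1: N(4) = 1132·e^(0.14×4) = 1132·e^0.56 = 1981.76.
Phase 2 runs for 10.3 − 4 = 6.3 months at r = -0.05.
N(10.3) = 1981.76·e^(-0.05×6.3) = 1981.76·e^-0.315 = 1446.27.

1446 fish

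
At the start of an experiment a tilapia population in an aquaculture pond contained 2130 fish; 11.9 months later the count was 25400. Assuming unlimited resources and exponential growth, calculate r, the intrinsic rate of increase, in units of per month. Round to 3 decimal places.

From N(t) = N₀·e^(rt): e^(r·11.9) = 25400/2130 = 11.925.
r·11.9 = ln(11.925) = 2.4786, so r = 2.4786/11.9 = 0.20829.

0.208 per month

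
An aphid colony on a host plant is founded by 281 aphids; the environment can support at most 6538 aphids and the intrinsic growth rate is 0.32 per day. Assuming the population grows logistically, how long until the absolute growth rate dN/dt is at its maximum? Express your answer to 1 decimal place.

9.7 days

Logistic growth is fastest at N = K/2 = 3269.
A = (K − N₀)/N₀ = 22.267. Set K/(1 + A·e^(−rt)) = K/2 → A·e^(−rt) = 1.
e^(−0.32t) = 1/22.267 = 0.0449097, so t = ln(22.267)/0.32 = 3.1031/0.32 = 9.6972.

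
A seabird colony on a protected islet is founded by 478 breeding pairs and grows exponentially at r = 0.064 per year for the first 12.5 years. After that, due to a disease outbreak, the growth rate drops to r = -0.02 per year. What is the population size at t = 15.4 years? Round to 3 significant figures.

1000 breeding pairs

Phase 1: N(12.5) = 478·e^(0.064×12.5) = 478·e^0.8 = 1063.81.
Phase 2 runs for 15.4 − 12.5 = 2.9 years at r = -0.02.
N(15.4) = 1063.81·e^(-0.02×2.9) = 1063.81·e^-0.058 = 1003.86.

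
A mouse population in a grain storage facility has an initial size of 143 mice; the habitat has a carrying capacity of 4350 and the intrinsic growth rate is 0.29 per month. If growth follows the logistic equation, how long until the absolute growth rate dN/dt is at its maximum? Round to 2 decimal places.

11.66 months

Logistic growth is fastest at N = K/2 = 2175.
A = (K − N₀)/N₀ = 29.42. Set K/(1 + A·e^(−rt)) = K/2 → A·e^(−rt) = 1.
e^(−0.29t) = 1/29.42 = 0.033991, so t = ln(29.42)/0.29 = 3.3817/0.29 = 11.661.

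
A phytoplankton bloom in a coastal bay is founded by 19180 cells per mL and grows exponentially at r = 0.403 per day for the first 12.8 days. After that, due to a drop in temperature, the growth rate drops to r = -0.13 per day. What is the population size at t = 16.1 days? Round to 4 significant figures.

Phase 1: N(12.8) = 19180·e^(0.403×12.8) = 19180·e^5.158 = 3.335134×10^6.
Phase 2 runs for 16.1 − 12.8 = 3.3 days at r = -0.13.
N(16.1) = 3.335134×10^6·e^(-0.13×3.3) = 3.335134×10^6·e^-0.429 = 2.171705×10^6.

2172000 cells per mL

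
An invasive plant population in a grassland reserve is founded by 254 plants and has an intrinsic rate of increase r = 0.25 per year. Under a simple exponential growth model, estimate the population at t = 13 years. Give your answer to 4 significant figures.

N(t) = N₀·e^(rt) = 254 × e^(0.25×13) = 254 × e^3.25.
e^3.25 ≈ 25.79, so N ≈ 254 × 25.79 = 6550.75.

6551 plants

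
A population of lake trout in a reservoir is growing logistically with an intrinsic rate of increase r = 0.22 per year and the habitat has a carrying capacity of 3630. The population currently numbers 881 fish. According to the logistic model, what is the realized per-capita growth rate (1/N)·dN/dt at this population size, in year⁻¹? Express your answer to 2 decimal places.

(1/N)·dN/dt = r(1 − N/K) = 0.22 × (1 − 881/3630).
= 0.22 × 0.7573 = 0.16661.

0.17 per year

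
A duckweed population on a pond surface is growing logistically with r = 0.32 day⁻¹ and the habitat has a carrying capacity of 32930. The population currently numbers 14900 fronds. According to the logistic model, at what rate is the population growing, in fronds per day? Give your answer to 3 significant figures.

2610 fronds per day

dN/dt = rN(1 − N/K) = 0.32 × 14900 × (1 − 14900/32930).
1 − 14900/32930 = 0.54753; dN/dt = 0.32 × 14900 × 0.54753 = 2610.6.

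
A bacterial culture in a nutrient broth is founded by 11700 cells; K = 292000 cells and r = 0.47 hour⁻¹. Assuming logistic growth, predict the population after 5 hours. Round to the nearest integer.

88895 cells

A = (K − N₀)/N₀ = (292000 − 11700)/11700 = 23.957.
N(t) = K/(1 + A·e^(−rt)) = 292000/(1 + 23.957×e^(−0.47×5)).
e^(−2.35) = 0.095369; denominator = 1 + 23.957×0.095369 = 3.2848.
N = 292000/3.2848 = 88894.7.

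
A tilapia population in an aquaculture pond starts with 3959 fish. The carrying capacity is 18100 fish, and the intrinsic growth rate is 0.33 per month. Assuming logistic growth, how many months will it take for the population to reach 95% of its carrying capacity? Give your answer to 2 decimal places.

12.78 months

A = (K − N₀)/N₀ = (18100 − 3959)/3959 = 3.5719.
Solve 18100/(1 + 3.5719·e^(−0.33t)) = 17195: 1 + 3.5719·e^(−0.33t) = 1.0526, so e^(−0.33t) = 0.0147351.
−0.33·t = ln(0.0147351) = -4.2175, so t = 4.2175/0.33 = 12.78.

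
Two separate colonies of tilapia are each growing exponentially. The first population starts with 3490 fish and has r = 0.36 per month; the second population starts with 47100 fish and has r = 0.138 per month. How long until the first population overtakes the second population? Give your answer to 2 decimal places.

Set 3490·e^(0.36t) = 47100·e^(0.138t).
e^((0.36 − 0.138)t) = 47100/3490 → e^(0.222·t) = 13.496.
0.222·t = ln(13.496) = 2.6024, so t = 2.6024/0.222 = 11.722.

11.72 months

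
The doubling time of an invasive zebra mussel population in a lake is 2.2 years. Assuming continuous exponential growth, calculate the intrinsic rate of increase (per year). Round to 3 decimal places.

0.315 per year

r = ln(2)/t_d = 0.6931/2.2 = 0.31507.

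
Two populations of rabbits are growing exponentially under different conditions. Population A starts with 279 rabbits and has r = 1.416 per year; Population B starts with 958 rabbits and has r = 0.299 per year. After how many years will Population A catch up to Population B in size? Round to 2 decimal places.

1.10 years

Set 279·e^(1.416t) = 958·e^(0.299t).
e^((1.416 − 0.299)t) = 958/279 → e^(1.117·t) = 3.4337.
1.117·t = ln(3.4337) = 1.2336, so t = 1.2336/1.117 = 1.1044.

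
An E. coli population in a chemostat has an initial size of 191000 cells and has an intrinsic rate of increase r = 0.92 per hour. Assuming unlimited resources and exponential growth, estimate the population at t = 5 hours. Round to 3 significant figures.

N(t) = N₀·e^(rt) = 191000 × e^(0.92×5) = 191000 × e^4.6.
e^4.6 ≈ 99.484, so N ≈ 191000 × 99.484 = 1.90015×10^7.

19000000 cells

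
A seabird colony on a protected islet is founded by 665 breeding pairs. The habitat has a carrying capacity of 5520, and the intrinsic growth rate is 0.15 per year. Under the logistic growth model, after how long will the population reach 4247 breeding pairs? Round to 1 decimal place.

21.3 years

A = (K − N₀)/N₀ = (5520 − 665)/665 = 7.3008.
Solve 5520/(1 + 7.3008·e^(−0.15t)) = 4247: 1 + 7.3008·e^(−0.15t) = 1.2997, so e^(−0.15t) = 0.0410562.
−0.15·t = ln(0.0410562) = -3.1928, so t = 3.1928/0.15 = 21.285.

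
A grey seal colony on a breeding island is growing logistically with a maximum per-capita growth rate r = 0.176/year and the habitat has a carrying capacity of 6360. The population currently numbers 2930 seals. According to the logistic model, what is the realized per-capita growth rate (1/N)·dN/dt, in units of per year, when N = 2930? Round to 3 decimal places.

0.095 per year

(1/N)·dN/dt = r(1 − N/K) = 0.176 × (1 − 2930/6360).
= 0.176 × 0.53931 = 0.094918.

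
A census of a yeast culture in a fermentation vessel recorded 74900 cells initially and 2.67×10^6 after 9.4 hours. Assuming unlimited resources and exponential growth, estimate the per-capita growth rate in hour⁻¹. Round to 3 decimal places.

From N(t) = N₀·e^(rt): e^(r·9.4) = 2.67×10^6/74900 = 35.648.
r·9.4 = ln(35.648) = 3.5737, so r = 3.5737/9.4 = 0.38018.

0.380 per hour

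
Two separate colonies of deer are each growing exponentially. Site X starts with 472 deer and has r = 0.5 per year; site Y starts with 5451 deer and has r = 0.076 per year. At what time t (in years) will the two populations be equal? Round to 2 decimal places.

5.77 years

Set 472·e^(0.5t) = 5451·e^(0.076t).
e^((0.5 − 0.076)t) = 5451/472 → e^(0.424·t) = 11.549.
0.424·t = ln(11.549) = 2.4466, so t = 2.4466/0.424 = 5.7702.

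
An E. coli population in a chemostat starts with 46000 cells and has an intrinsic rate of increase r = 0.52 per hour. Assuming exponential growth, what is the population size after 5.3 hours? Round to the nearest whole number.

723891 cells

N(t) = N₀·e^(rt) = 46000 × e^(0.52×5.3) = 46000 × e^2.756.
e^2.756 ≈ 15.737, so N ≈ 46000 × 15.737 = 723891.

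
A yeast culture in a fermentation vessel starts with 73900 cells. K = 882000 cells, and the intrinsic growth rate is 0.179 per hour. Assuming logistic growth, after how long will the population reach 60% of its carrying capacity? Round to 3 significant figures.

A = (K − N₀)/N₀ = (882000 − 73900)/73900 = 10.935.
Solve 882000/(1 + 10.935·e^(−0.179t)) = 529200: 1 + 10.935·e^(−0.179t) = 1.6667, so e^(−0.179t) = 0.0609661.
−0.179·t = ln(0.0609661) = -2.7974, so t = 2.7974/0.179 = 15.628.

15.6 hours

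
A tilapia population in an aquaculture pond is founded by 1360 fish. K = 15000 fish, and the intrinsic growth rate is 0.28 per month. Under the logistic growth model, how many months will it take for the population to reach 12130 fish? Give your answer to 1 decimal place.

13.4 months

A = (K − N₀)/N₀ = (15000 − 1360)/1360 = 10.029.
Solve 15000/(1 + 10.029·e^(−0.28t)) = 12130: 1 + 10.029·e^(−0.28t) = 1.2366, so e^(−0.28t) = 0.023591.
−0.28·t = ln(0.023591) = -3.7469, so t = 3.7469/0.28 = 13.382.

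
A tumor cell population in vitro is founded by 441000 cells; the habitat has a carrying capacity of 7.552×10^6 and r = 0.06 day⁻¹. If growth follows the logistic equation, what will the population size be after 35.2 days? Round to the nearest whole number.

2559114 cells

A = (K − N₀)/N₀ = (7.552×10^6 − 441000)/441000 = 16.125.
N(t) = K/(1 + A·e^(−rt)) = 7.552×10^6/(1 + 16.125×e^(−0.06×35.2)).
e^(−2.112) = 0.121; denominator = 1 + 16.125×0.121 = 2.951.
N = 7.552×10^6/2.951 = 2.559114×10^6.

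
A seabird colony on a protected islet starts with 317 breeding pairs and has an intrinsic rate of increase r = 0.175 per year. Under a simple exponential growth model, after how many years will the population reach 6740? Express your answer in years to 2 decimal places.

Set N₀·e^(rt) = 6740: e^(0.175·t) = 6740/317 = 21.262.
0.175·t = ln(21.262) = 3.0569, so t = 3.0569/0.175 = 17.468.

17.47 years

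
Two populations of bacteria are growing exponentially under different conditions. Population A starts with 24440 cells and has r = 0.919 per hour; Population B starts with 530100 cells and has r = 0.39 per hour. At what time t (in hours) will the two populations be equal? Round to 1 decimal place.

5.8 hours

Set 24440·e^(0.919t) = 530100·e^(0.39t).
e^((0.919 − 0.39)t) = 530100/24440 → e^(0.529·t) = 21.69.
0.529·t = ln(21.69) = 3.0768, so t = 3.0768/0.529 = 5.8163.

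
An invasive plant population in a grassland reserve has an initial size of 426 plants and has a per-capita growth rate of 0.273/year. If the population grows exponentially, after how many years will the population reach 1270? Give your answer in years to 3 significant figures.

Set N₀·e^(rt) = 1270: e^(0.273·t) = 1270/426 = 2.9812.
0.273·t = ln(2.9812) = 1.0923, so t = 1.0923/0.273 = 4.0012.

4.00 years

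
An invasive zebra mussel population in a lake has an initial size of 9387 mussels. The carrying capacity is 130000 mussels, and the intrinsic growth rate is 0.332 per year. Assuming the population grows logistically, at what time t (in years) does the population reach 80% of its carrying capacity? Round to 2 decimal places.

11.87 years

A = (K − N₀)/N₀ = (130000 − 9387)/9387 = 12.849.
Solve 130000/(1 + 12.849·e^(−0.332t)) = 104000: 1 + 12.849·e^(−0.332t) = 1.25, so e^(−0.332t) = 0.0194569.
−0.332·t = ln(0.0194569) = -3.9396, so t = 3.9396/0.332 = 11.866.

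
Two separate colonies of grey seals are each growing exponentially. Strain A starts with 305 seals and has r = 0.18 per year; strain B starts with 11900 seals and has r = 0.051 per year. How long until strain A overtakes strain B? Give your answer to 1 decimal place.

28.4 years

Set 305·e^(0.18t) = 11900·e^(0.051t).
e^((0.18 − 0.051)t) = 11900/305 → e^(0.129·t) = 39.016.
0.129·t = ln(39.016) = 3.664, so t = 3.664/0.129 = 28.403.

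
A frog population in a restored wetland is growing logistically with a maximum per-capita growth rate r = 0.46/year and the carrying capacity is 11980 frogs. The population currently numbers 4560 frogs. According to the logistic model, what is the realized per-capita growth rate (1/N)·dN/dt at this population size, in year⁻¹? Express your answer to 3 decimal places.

(1/N)·dN/dt = r(1 − N/K) = 0.46 × (1 − 4560/11980).
= 0.46 × 0.61937 = 0.28491.

0.285 per year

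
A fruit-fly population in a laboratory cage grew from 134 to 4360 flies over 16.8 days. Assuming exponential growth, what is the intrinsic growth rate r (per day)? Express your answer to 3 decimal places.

0.207 per day

From N(t) = N₀·e^(rt): e^(r·16.8) = 4360/134 = 32.537.
r·16.8 = ln(32.537) = 3.4824, so r = 3.4824/16.8 = 0.20728.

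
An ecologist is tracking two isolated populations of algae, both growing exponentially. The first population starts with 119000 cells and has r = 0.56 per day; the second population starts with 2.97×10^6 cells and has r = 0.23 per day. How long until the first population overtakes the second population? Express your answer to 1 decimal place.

Set 119000·e^(0.56t) = 2.97×10^6·e^(0.23t).
e^((0.56 − 0.23)t) = 2.97×10^6/119000 → e^(0.33·t) = 24.958.
0.33·t = ln(24.958) = 3.2172, so t = 3.2172/0.33 = 9.7491.

9.7 days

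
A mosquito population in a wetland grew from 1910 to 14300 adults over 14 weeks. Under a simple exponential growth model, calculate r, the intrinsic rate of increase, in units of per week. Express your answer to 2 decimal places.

0.14 per week

From N(t) = N₀·e^(rt): e^(r·14) = 14300/1910 = 7.4869.
r·14 = ln(7.4869) = 2.0132, so r = 2.0132/14 = 0.1438.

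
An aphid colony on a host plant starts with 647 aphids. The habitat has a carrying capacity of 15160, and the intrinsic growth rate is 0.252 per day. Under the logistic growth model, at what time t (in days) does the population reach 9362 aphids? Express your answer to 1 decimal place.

14.2 days

A = (K − N₀)/N₀ = (15160 − 647)/647 = 22.431.
Solve 15160/(1 + 22.431·e^(−0.252t)) = 9362: 1 + 22.431·e^(−0.252t) = 1.6193, so e^(−0.252t) = 0.0276094.
−0.252·t = ln(0.0276094) = -3.5896, so t = 3.5896/0.252 = 14.244.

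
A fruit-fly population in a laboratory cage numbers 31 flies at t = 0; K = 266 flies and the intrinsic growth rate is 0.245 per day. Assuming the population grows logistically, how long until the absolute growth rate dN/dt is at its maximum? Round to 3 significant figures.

8.27 days

Logistic growth is fastest at N = K/2 = 133.
A = (K − N₀)/N₀ = 7.5806. Set K/(1 + A·e^(−rt)) = K/2 → A·e^(−rt) = 1.
e^(−0.245t) = 1/7.5806 = 0.131915, so t = ln(7.5806)/0.245 = 2.0256/0.245 = 8.2677.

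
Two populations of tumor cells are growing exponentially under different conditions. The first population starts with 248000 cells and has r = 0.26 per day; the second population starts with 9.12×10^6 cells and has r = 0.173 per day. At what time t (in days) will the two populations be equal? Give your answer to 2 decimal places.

41.43 days

Set 248000·e^(0.26t) = 9.12×10^6·e^(0.173t).
e^((0.26 − 0.173)t) = 9.12×10^6/248000 → e^(0.087·t) = 36.774.
0.087·t = ln(36.774) = 3.6048, so t = 3.6048/0.087 = 41.434.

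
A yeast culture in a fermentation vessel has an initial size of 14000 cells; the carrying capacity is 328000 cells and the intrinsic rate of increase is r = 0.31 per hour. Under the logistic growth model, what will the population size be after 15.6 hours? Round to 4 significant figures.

278400 cells

A = (K − N₀)/N₀ = (328000 − 14000)/14000 = 22.429.
N(t) = K/(1 + A·e^(−rt)) = 328000/(1 + 22.429×e^(−0.31×15.6)).
e^(−4.836) = 0.0079387; denominator = 1 + 22.429×0.0079387 = 1.1781.
N = 328000/1.1781 = 278425.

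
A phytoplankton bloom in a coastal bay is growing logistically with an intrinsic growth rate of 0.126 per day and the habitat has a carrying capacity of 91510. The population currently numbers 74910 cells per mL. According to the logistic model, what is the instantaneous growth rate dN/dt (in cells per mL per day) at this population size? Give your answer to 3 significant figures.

1710 cells per mL per day

dN/dt = rN(1 − N/K) = 0.126 × 74910 × (1 − 74910/91510).
1 − 74910/91510 = 0.1814; dN/dt = 0.126 × 74910 × 0.1814 = 1712.2.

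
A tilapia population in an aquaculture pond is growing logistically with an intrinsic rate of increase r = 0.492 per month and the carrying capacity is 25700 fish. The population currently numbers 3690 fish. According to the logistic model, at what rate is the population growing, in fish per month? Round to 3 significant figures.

1550 fish per month

dN/dt = rN(1 − N/K) = 0.492 × 3690 × (1 − 3690/25700).
1 − 3690/25700 = 0.85642; dN/dt = 0.492 × 3690 × 0.85642 = 1554.8.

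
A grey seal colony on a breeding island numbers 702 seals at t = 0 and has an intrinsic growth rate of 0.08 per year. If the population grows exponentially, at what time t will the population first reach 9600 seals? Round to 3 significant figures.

Set N₀·e^(rt) = 9600: e^(0.08·t) = 9600/702 = 13.675.
0.08·t = ln(13.675) = 2.6156, so t = 2.6156/0.08 = 32.695.

32.7 years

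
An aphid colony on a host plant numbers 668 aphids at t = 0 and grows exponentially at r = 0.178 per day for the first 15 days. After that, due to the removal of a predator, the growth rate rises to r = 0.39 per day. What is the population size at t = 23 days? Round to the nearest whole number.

Phase 1: N(15) = 668·e^(0.178×15) = 668·e^2.67 = 9645.9.
Phase 2 runs for 23 − 15 = 8 days at r = 0.39.
N(23) = 9645.9·e^(0.39×8) = 9645.9·e^3.12 = 218445.

218445 aphids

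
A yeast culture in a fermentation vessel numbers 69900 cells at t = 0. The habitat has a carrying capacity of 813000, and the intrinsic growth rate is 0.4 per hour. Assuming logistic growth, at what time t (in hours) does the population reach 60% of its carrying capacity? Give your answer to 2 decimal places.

6.92 hours

A = (K − N₀)/N₀ = (813000 − 69900)/69900 = 10.631.
Solve 813000/(1 + 10.631·e^(−0.4t)) = 487800: 1 + 10.631·e^(−0.4t) = 1.6667, so e^(−0.4t) = 0.0627103.
−0.4·t = ln(0.0627103) = -2.7692, so t = 2.7692/0.4 = 6.9231.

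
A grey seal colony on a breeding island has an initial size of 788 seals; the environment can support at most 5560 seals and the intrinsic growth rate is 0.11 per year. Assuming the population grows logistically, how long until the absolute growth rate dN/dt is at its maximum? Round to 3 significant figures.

16.4 years

Logistic growth is fastest at N = K/2 = 2780.
A = (K − N₀)/N₀ = 6.0558. Set K/(1 + A·e^(−rt)) = K/2 → A·e^(−rt) = 1.
e^(−0.11t) = 1/6.0558 = 0.16513, so t = ln(6.0558)/0.11 = 1.801/0.11 = 16.373.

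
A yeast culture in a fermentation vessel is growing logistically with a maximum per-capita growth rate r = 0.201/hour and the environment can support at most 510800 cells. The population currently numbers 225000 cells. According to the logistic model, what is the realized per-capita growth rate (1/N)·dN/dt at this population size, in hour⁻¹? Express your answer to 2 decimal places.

(1/N)·dN/dt = r(1 − N/K) = 0.201 × (1 − 225000/510800).
= 0.201 × 0.55951 = 0.11246.

0.11 per hour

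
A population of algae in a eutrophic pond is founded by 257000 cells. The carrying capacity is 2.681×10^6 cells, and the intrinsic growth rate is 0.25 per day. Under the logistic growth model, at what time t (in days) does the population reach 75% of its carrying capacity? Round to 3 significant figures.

A = (K − N₀)/N₀ = (2.681×10^6 − 257000)/257000 = 9.4319.
Solve 2.681×10^6/(1 + 9.4319·e^(−0.25t)) = 2.01075×10^6: 1 + 9.4319·e^(−0.25t) = 1.3333, so e^(−0.25t) = 0.035341.
−0.25·t = ln(0.035341) = -3.3427, so t = 3.3427/0.25 = 13.371.

13.4 days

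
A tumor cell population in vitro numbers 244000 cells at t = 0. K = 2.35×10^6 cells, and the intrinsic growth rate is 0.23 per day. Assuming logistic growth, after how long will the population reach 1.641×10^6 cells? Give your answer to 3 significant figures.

A = (K − N₀)/N₀ = (2.35×10^6 − 244000)/244000 = 8.6311.
Solve 2.35×10^6/(1 + 8.6311·e^(−0.23t)) = 1.641×10^6: 1 + 8.6311·e^(−0.23t) = 1.4321, so e^(−0.23t) = 0.0500575.
−0.23·t = ln(0.0500575) = -2.9946, so t = 2.9946/0.23 = 13.02.

13.0 days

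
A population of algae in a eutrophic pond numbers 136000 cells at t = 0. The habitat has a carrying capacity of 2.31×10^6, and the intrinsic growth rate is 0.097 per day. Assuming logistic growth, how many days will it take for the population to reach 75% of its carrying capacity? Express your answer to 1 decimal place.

39.9 days

A = (K − N₀)/N₀ = (2.31×10^6 − 136000)/136000 = 15.985.
Solve 2.31×10^6/(1 + 15.985·e^(−0.097t)) = 1.7325×10^6: 1 + 15.985·e^(−0.097t) = 1.3333, so e^(−0.097t) = 0.0208525.
−0.097·t = ln(0.0208525) = -3.8703, so t = 3.8703/0.097 = 39.9.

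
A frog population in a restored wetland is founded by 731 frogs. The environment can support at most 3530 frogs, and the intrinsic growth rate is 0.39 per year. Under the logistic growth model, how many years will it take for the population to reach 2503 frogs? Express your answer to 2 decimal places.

5.73 years

A = (K − N₀)/N₀ = (3530 − 731)/731 = 3.829.
Solve 3530/(1 + 3.829·e^(−0.39t)) = 2503: 1 + 3.829·e^(−0.39t) = 1.4103, so e^(−0.39t) = 0.107158.
−0.39·t = ln(0.107158) = -2.2335, so t = 2.2335/0.39 = 5.7268.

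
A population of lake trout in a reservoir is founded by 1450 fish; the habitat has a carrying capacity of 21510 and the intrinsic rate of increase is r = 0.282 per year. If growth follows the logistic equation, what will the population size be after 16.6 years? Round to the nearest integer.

A = (K − N₀)/N₀ = (21510 − 1450)/1450 = 13.834.
N(t) = K/(1 + A·e^(−rt)) = 21510/(1 + 13.834×e^(−0.282×16.6)).
e^(−4.681) = 0.0092679; denominator = 1 + 13.834×0.0092679 = 1.1282.
N = 21510/1.1282 = 19065.5.

19065 fish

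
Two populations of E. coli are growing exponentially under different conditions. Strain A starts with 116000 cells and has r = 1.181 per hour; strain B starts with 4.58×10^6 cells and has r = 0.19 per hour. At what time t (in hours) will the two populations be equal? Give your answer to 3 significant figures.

3.71 hours

Set 116000·e^(1.181t) = 4.58×10^6·e^(0.19t).
e^((1.181 − 0.19)t) = 4.58×10^6/116000 → e^(0.991·t) = 39.483.
0.991·t = ln(39.483) = 3.6759, so t = 3.6759/0.991 = 3.7092.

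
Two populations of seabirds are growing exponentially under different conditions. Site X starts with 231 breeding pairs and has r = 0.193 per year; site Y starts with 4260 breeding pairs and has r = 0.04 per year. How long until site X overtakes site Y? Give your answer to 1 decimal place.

Set 231·e^(0.193t) = 4260·e^(0.04t).
e^((0.193 − 0.04)t) = 4260/231 → e^(0.153·t) = 18.442.
0.153·t = ln(18.442) = 2.9146, so t = 2.9146/0.153 = 19.05.

19.0 years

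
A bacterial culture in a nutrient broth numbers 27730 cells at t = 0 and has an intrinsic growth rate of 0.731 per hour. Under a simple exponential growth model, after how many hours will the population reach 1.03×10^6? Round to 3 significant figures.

4.95 hours

Set N₀·e^(rt) = 1.03×10^6: e^(0.731·t) = 1.03×10^6/27730 = 37.144.
0.731·t = ln(37.144) = 3.6148, so t = 3.6148/0.731 = 4.945.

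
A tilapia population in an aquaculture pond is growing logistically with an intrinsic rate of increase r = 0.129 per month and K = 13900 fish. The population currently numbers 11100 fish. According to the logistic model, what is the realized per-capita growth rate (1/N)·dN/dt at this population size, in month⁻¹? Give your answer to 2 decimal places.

(1/N)·dN/dt = r(1 − N/K) = 0.129 × (1 − 11100/13900).
= 0.129 × 0.20144 = 0.025986.

0.03 per month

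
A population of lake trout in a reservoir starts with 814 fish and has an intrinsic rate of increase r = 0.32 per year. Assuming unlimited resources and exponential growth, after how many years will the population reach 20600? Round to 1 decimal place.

Set N₀·e^(rt) = 20600: e^(0.32·t) = 20600/814 = 25.307.
0.32·t = ln(25.307) = 3.2311, so t = 3.2311/0.32 = 10.097.

10.1 years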